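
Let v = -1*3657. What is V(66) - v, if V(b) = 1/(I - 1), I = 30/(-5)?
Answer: 25598/7 ≈ 3656.9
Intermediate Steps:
v = -3657
I = -6 (I = 30*(-1/5) = -6)
V(b) = -1/7 (V(b) = 1/(-6 - 1) = 1/(-7) = -1/7)
V(66) - v = -1/7 - 1*(-3657) = -1/7 + 3657 = 25598/7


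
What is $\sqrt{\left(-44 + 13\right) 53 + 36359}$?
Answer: $2 \sqrt{8679} \approx 186.32$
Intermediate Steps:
$\sqrt{\left(-44 + 13\right) 53 + 36359} = \sqrt{\left(-31\right) 53 + 36359} = \sqrt{-1643 + 36359} = \sqrt{34716} = 2 \sqrt{8679}$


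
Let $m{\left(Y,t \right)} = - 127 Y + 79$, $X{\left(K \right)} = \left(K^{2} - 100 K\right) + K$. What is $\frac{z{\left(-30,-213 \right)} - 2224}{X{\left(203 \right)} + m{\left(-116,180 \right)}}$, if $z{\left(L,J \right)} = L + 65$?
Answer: $- \frac{2189}{35923} \approx -0.060936$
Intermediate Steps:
$z{\left(L,J \right)} = 65 + L$
$X{\left(K \right)} = K^{2} - 99 K$
$m{\left(Y,t \right)} = 79 - 127 Y$
$\frac{z{\left(-30,-213 \right)} - 2224}{X{\left(203 \right)} + m{\left(-116,180 \right)}} = \frac{\left(65 - 30\right) - 2224}{203 \left(-99 + 203\right) + \left(79 - -14732\right)} = \frac{35 - 2224}{203 \cdot 104 + \left(79 + 14732\right)} = - \frac{2189}{21112 + 14811} = - \frac{2189}{35923}$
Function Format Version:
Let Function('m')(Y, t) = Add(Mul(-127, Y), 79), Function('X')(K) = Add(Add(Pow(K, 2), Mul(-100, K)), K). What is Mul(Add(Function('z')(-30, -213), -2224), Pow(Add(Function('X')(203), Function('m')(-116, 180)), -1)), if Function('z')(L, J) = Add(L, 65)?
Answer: Rational(-2189, 35923) ≈ -0.060936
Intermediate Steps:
Function('z')(L, J) = Add(65, L)
Function('X')(K) = Add(Pow(K, 2), Mul(-99, K))
Function('m')(Y, t) = Add(79, Mul(-127, Y))
Mul(Add(Function('z')(-30, -213), -2224), Pow(Add(Function('X')(203), Function('m')(-116, 180)), -1)) = Mul(Add(Add(65, -30), -2224), Pow(Add(Mul(203, Add(-99, 203)), Add(79, Mul(-127, -116))), -1)) = Mul(Add(35, -2224), Pow(Add(Mul(203, 104), Add(79, 14732)), -1)) = Mul(-2189, Pow(Add(21112, 14811), -1)) = Mul(-2189, Pow(35923, -1)) = Mul(-2189, Rational(1, 35923)) = Rational(-2189, 35923)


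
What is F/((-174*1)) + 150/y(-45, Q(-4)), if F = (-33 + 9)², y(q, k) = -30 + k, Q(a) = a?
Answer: -3807/493 ≈ -7.7221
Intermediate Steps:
F = 576 (F = (-24)² = 576)
F/((-174*1)) + 150/y(-45, Q(-4)) = 576/((-174*1)) + 150/(-30 - 4) = 576/(-174) + 150/(-34) = 576*(-1/174) + 150*(-1/34) = -96/29 - 75/17 = -3807/493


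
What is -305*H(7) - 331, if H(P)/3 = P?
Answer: -6736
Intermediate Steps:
H(P) = 3*P
-305*H(7) - 331 = -915*7 - 331 = -305*21 - 331 = -6405 - 331 = -6736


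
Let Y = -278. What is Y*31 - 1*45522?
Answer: -54140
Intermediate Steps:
Y*31 - 1*45522 = -278*31 - 1*45522 = -8618 - 45522 = -54140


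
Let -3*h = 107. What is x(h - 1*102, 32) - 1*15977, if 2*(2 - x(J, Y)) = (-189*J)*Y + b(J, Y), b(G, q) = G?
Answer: -2593261/6 ≈ -4.3221e+5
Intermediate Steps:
h = -107/3 (h = -1/3*107 = -107/3 ≈ -35.667)
x(J, Y) = 2 - J/2 + 189*J*Y/2 (x(J, Y) = 2 - ((-189*J)*Y + J)/2 = 2 - (-189*J*Y + J)/2 = 2 - (J - 189*J*Y)/2 = 2 + (-J/2 + 189*J*Y/2) = 2 - J/2 + 189*J*Y/2)
x(h - 1*102, 32) - 1*15977 = (2 - (-107/3 - 1*102)/2 + (189/2)*(-107/3 - 1*102)*32) - 1*15977 = (2 - (-107/3 - 102)/2 + (189/2)*(-107/3 - 102)*32) - 15977 = (2 - 1/2*(-413/3) + (189/2)*(-413/3)*32) - 15977 = (2 + 413/6 - 416304) - 15977 = -2497399/6 - 15977 = -2593261/6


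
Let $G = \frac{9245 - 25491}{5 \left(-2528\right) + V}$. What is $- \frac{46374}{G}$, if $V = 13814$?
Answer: $\frac{27221538}{8123} \approx 3351.2$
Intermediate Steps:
$G = - \frac{8123}{587}$ ($G = \frac{9245 - 25491}{5 \left(-2528\right) + 13814} = - \frac{16246}{-12640 + 13814} = - \frac{16246}{1174} = \left(-16246\right) \frac{1}{1174} = - \frac{8123}{587} \approx -13.838$)
$- \frac{46374}{G} = - \frac{46374}{- \frac{8123}{587}} = \left(-46374\right) \left(- \frac{587}{8123}\right) = \frac{27221538}{8123}$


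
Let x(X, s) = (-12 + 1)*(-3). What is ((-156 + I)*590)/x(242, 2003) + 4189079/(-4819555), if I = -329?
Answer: -1379253902857/159045315 ≈ -8672.1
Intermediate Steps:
x(X, s) = 33 (x(X, s) = -11*(-3) = 33)
((-156 + I)*590)/x(242, 2003) + 4189079/(-4819555) = ((-156 - 329)*590)/33 + 4189079/(-4819555) = -485*590*(1/33) + 4189079*(-1/4819555) = -286150*1/33 - 4189079/4819555 = -286150/33 - 4189079/4819555 = -1379253902857/159045315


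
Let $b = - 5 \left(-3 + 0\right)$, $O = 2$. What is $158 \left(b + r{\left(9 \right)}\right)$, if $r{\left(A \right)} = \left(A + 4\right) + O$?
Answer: $4740$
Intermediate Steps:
$b = 15$ ($b = \left(-5\right) \left(-3\right) = 15$)
$r{\left(A \right)} = 6 + A$ ($r{\left(A \right)} = \left(A + 4\right) + 2 = \left(4 + A\right) + 2 = 6 + A$)
$158 \left(b + r{\left(9 \right)}\right) = 158 \left(15 + \left(6 + 9\right)\right) = 158 \left(15 + 15\right) = 158 \cdot 30 = 4740$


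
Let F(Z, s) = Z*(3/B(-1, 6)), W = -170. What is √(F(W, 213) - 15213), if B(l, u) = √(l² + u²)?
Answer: √(-20826597 - 18870*√37)/37 ≈ 123.68*I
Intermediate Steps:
F(Z, s) = 3*Z*√37/37 (F(Z, s) = Z*(3/(√((-1)² + 6²))) = Z*(3/(√(1 + 36))) = Z*(3/(√37)) = Z*(3*(√37/37)) = Z*(3*√37/37) = 3*Z*√37/37)
√(F(W, 213) - 15213) = √((3/37)*(-170)*√37 - 15213) = √(-510*√37/37 - 15213) = √(-15213 - 510*√37/37)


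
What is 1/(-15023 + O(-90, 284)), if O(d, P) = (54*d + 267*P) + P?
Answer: 1/56229 ≈ 1.7784e-5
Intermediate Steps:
O(d, P) = 54*d + 268*P
1/(-15023 + O(-90, 284)) = 1/(-15023 + (54*(-90) + 268*284)) = 1/(-15023 + (-4860 + 76112)) = 1/(-15023 + 71252) = 1/56229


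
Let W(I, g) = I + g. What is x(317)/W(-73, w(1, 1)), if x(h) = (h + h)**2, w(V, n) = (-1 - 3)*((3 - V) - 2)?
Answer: -401956/73 ≈ -5506.3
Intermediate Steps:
w(V, n) = -4 + 4*V (w(V, n) = -4*(1 - V) = -4 + 4*V)
x(h) = 4*h**2 (x(h) = (2*h)**2 = 4*h**2)
x(317)/W(-73, w(1, 1)) = (4*317**2)/(-73 + (-4 + 4*1)) = (4*100489)/(-73 + (-4 + 4)) = 401956/(-73 + 0) = 401956/(-73) = 401956*(-1/73) = -401956/73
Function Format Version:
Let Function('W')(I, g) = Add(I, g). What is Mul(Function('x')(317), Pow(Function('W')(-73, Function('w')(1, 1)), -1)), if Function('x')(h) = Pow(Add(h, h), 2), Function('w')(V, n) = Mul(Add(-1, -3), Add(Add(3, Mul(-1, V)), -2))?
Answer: Rational(-401956, 73) ≈ -5506.3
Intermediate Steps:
Function('w')(V, n) = Add(-4, Mul(4, V)) (Function('w')(V, n) = Mul(-4, Add(1, Mul(-1, V))) = Add(-4, Mul(4, V)))
Function('x')(h) = Mul(4, Pow(h, 2)) (Function('x')(h) = Pow(Mul(2, h), 2) = Mul(4, Pow(h, 2)))
Mul(Function('x')(317), Pow(Function('W')(-73, Function('w')(1, 1)), -1)) = Mul(Mul(4, Pow(317, 2)), Pow(Add(-73, Add(-4, Mul(4, 1))), -1)) = Mul(Mul(4, 100489), Pow(Add(-73, Add(-4, 4)), -1)) = Mul(401956, Pow(Add(-73, 0), -1)) = Mul(401956, Pow(-73, -1)) = Mul(401956, Rational(-1, 73)) = Rational(-401956, 73)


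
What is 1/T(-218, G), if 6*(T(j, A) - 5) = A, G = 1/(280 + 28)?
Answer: 1848/9241 ≈ 0.19998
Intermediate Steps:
G = 1/308 ≈ 0.0032468
T(j, A) = 5 + A/6
1/T(-218, G) = 1/(5 + (⅙)*(1/308)) = 1/(5 + 1/1848) = 1/(9241/1848) = 1848/9241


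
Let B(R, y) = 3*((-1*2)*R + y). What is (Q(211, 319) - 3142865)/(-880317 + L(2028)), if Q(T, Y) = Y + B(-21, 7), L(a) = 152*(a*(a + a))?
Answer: -3142399/1249406019 ≈ -0.0025151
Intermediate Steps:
L(a) = 304*a² (L(a) = 152*(a*(2*a)) = 152*(2*a²) = 304*a²)
B(R, y) = -6*R + 3*y (B(R, y) = 3*(-2*R + y) = 3*(y - 2*R) = -6*R + 3*y)
Q(T, Y) = 147 + Y (Q(T, Y) = Y + (-6*(-21) + 3*7) = Y + (126 + 21) = Y + 147 = 147 + Y)
(Q(211, 319) - 3142865)/(-880317 + L(2028)) = ((147 + 319) - 3142865)/(-880317 + 304*2028²) = (466 - 3142865)/(-880317 + 304*4112784) = -3142399/(-880317 + 1250286336) = -3142399/1249406019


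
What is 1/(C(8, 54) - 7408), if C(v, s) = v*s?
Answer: -1/6976 ≈ -0.00014335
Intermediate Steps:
C(v, s) = s*v
1/(C(8, 54) - 7408) = 1/(54*8 - 7408) = 1/(432 - 7408) = 1/(-6976) = -1/6976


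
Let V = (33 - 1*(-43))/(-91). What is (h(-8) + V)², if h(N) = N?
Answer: 646416/8281 ≈ 78.060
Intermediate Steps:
V = -76/91 (V = (33 + 43)*(-1/91) = 76*(-1/91) = -76/91 ≈ -0.83517)
(h(-8) + V)² = (-8 - 76/91)² = (-804/91)² = 646416/8281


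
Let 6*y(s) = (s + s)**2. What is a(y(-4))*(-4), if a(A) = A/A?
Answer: -4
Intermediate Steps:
y(s) = 2*s**2/3 (y(s) = (s + s)**2/6 = (2*s)**2/6 = (4*s**2)/6 = 2*s**2/3)
a(A) = 1
a(y(-4))*(-4) = 1*(-4) = -4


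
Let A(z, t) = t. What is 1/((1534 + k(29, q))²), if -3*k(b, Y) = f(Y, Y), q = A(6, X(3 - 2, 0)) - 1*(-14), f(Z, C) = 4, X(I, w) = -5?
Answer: 9/21141604 ≈ 4.2570e-7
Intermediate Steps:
q = 9 (q = -5 - 1*(-14) = -5 + 14 = 9)
k(b, Y) = -4/3 (k(b, Y) = -⅓*4 = -4/3)
1/((1534 + k(29, q))²) = 1/((1534 - 4/3)²) = 1/((4598/3)²) = 1/(21141604/9) = 9/21141604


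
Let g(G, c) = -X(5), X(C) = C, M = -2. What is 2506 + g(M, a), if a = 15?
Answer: 2501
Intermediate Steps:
g(G, c) = -5 (g(G, c) = -1*5 = -5)
2506 + g(M, a) = 2506 - 5 = 2501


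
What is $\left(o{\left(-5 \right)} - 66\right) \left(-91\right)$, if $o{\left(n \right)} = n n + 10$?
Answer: $2821$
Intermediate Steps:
$o{\left(n \right)} = 10 + n^{2}$ ($o{\left(n \right)} = n^{2} + 10 = 10 + n^{2}$)
$\left(o{\left(-5 \right)} - 66\right) \left(-91\right) = \left(\left(10 + \left(-5\right)^{2}\right) - 66\right) \left(-91\right) = \left(\left(10 + 25\right) - 66\right) \left(-91\right) = \left(35 - 66\right) \left(-91\right) = \left(-31\right) \left(-91\right) = 2821$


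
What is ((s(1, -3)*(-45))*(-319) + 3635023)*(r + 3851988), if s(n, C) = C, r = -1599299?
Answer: 8091564275062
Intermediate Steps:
((s(1, -3)*(-45))*(-319) + 3635023)*(r + 3851988) = (-3*(-45)*(-319) + 3635023)*(-1599299 + 3851988) = (135*(-319) + 3635023)*2252689 = (-43065 + 3635023)*2252689 = 3591958*2252689 = 8091564275062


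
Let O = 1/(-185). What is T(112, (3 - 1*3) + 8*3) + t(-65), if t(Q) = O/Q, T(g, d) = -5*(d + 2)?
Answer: -1563249/12025 ≈ -130.00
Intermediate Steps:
O = -1/185 ≈ -0.0054054
T(g, d) = -10 - 5*d (T(g, d) = -5*(2 + d) = -10 - 5*d)
t(Q) = -1/(185*Q)
T(112, (3 - 1*3) + 8*3) + t(-65) = (-10 - 5*((3 - 1*3) + 8*3)) - 1/185/(-65) = (-10 - 5*((3 - 3) + 24)) - 1/185*(-1/65) = (-10 - 5*(0 + 24)) + 1/12025 = (-10 - 5*24) + 1/12025 = (-10 - 120) + 1/12025 = -130 + 1/12025 = -1563249/12025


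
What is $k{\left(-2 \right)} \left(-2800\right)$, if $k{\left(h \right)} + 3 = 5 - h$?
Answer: $-11200$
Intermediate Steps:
$k{\left(h \right)} = 2 - h$ ($k{\left(h \right)} = -3 - \left(-5 + h\right) = 2 - h$)
$k{\left(-2 \right)} \left(-2800\right) = \left(2 - -2\right) \left(-2800\right) = \left(2 + 2\right) \left(-2800\right) = 4 \left(-2800\right) = -11200$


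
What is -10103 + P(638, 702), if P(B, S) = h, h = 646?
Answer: -9457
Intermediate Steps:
P(B, S) = 646
-10103 + P(638, 702) = -10103 + 646 = -9457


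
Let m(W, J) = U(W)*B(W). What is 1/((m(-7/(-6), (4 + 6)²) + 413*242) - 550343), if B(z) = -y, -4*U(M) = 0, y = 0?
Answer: -1/450397 ≈ -2.2203e-6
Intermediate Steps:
U(M) = 0 (U(M) = -¼*0 = 0)
B(z) = 0 (B(z) = -1*0 = 0)
m(W, J) = 0 (m(W, J) = 0*0 = 0)
1/((m(-7/(-6), (4 + 6)²) + 413*242) - 550343) = 1/((0 + 413*242) - 550343) = 1/((0 + 99946) - 550343) = 1/(99946 - 550343) = 1/(-450397) = -1/450397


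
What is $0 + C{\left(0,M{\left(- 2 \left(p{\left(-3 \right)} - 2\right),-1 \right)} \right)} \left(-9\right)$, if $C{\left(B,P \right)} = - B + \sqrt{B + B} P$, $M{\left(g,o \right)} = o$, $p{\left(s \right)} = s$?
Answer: $0$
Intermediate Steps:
$C{\left(B,P \right)} = - B + P \sqrt{2} \sqrt{B}$ ($C{\left(B,P \right)} = - B + \sqrt{2 B} P = - B + \sqrt{2} \sqrt{B} P = - B + P \sqrt{2} \sqrt{B}$)
$0 + C{\left(0,M{\left(- 2 \left(p{\left(-3 \right)} - 2\right),-1 \right)} \right)} \left(-9\right) = 0 + \left(\left(-1\right) 0 - \sqrt{2} \sqrt{0}\right) \left(-9\right) = 0 + \left(0 - \sqrt{2} \cdot 0\right) \left(-9\right) = 0 + \left(0 + 0\right) \left(-9\right) = 0 + 0 \left(-9\right) = 0 + 0 = 0$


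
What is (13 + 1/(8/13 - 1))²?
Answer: 2704/25 ≈ 108.16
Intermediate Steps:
(13 + 1/(8/13 - 1))² = (13 + 1/(-5/13))² = (13 - 13/5)² = (52/5)² = 2704/25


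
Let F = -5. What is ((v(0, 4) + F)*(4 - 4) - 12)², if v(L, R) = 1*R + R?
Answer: 144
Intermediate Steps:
v(L, R) = 2*R (v(L, R) = R + R = 2*R)
((v(0, 4) + F)*(4 - 4) - 12)² = ((2*4 - 5)*(4 - 4) - 12)² = ((8 - 5)*0 - 12)² = (3*0 - 12)² = (0 - 12)² = (-12)² = 144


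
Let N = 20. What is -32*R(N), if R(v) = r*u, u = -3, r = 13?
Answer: 1248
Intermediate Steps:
R(v) = -39 (R(v) = 13*(-3) = -39)
-32*R(N) = -32*(-39) = 1248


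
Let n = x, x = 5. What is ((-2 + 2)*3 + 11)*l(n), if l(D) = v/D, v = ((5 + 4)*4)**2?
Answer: 14256/5 ≈ 2851.2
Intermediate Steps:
n = 5
v = 1296 (v = (9*4)**2 = 36**2 = 1296)
l(D) = 1296/D
((-2 + 2)*3 + 11)*l(n) = ((-2 + 2)*3 + 11)*(1296/5) = (0*3 + 11)*(1296*(1/5)) = (0 + 11)*(1296/5) = 11*(1296/5) = 14256/5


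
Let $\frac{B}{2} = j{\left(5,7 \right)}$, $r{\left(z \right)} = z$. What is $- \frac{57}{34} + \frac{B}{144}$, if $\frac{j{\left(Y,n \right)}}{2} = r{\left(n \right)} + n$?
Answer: $- \frac{197}{153} \approx -1.2876$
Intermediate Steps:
$j{\left(Y,n \right)} = 4 n$ ($j{\left(Y,n \right)} = 2 \left(n + n\right) = 2 \cdot 2 n = 4 n$)
$B = 56$ ($B = 2 \cdot 4 \cdot 7 = 2 \cdot 28 = 56$)
$- \frac{57}{34} + \frac{B}{144} = - \frac{57}{34} + \frac{56}{144} = \left(-57\right) \frac{1}{34} + 56 \cdot \frac{1}{144} = - \frac{57}{34} + \frac{7}{18} = - \frac{197}{153}$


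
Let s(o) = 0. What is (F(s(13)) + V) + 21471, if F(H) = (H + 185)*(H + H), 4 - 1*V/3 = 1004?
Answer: 18471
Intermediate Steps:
V = -3000 (V = 12 - 3*1004 = 12 - 3012 = -3000)
F(H) = 2*H*(185 + H) (F(H) = (185 + H)*(2*H) = 2*H*(185 + H))
(F(s(13)) + V) + 21471 = (2*0*(185 + 0) - 3000) + 21471 = (2*0*185 - 3000) + 21471 = (0 - 3000) + 21471 = -3000 + 21471 = 18471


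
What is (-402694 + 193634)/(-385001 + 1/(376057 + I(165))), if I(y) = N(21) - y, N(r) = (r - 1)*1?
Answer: 78588162720/144726495911 ≈ 0.54301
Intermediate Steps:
N(r) = -1 + r (N(r) = (-1 + r)*1 = -1 + r)
I(y) = 20 - y (I(y) = (-1 + 21) - y = 20 - y)
(-402694 + 193634)/(-385001 + 1/(376057 + I(165))) = (-402694 + 193634)/(-385001 + 1/(376057 + (20 - 1*165))) = -209060/(-385001 + 1/(376057 + (20 - 165))) = -209060/(-385001 + 1/(376057 - 145)) = -209060/(-385001 + 1/375912) = -209060/(-144726495911/375912) = -209060*(-375912/144726495911) = 78588162720/144726495911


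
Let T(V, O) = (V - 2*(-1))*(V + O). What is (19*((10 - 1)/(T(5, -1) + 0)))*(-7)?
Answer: -171/4 ≈ -42.750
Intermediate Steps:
T(V, O) = (2 + V)*(O + V) (T(V, O) = (V + 2)*(O + V) = (2 + V)*(O + V))
(19*((10 - 1)/(T(5, -1) + 0)))*(-7) = (19*((10 - 1)/((5**2 + 2*(-1) + 2*5 - 1*5) + 0)))*(-7) = (19*(9/((25 - 2 + 10 - 5) + 0)))*(-7) = (19*(9/(28 + 0)))*(-7) = (19*(9/28))*(-7) = (171/28)*(-7) = -171/4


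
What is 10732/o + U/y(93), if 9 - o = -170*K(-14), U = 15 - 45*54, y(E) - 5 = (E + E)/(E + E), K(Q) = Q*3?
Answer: -5761919/14262 ≈ -404.00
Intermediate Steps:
K(Q) = 3*Q
y(E) = 6 (y(E) = 5 + (E + E)/(E + E) = 5 + (2*E)/((2*E)) = 5 + (2*E)*(1/(2*E)) = 5 + 1 = 6)
U = -2415 (U = 15 - 2430 = -2415)
o = -7131 (o = 9 - (-170)*3*(-14) = 9 - (-170)*(-42) = 9 - 1*7140 = 9 - 7140 = -7131)
10732/o + U/y(93) = 10732/(-7131) - 2415/6 = 10732*(-1/7131) - 2415*⅙ = -10732/7131 - 805/2 = -5761919/14262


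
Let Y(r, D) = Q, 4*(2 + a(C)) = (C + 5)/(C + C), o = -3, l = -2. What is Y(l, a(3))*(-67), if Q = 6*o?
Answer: 1206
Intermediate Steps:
a(C) = -2 + (5 + C)/(8*C) (a(C) = -2 + ((C + 5)/(C + C))/4 = -2 + ((5 + C)/((2*C)))/4 = -2 + ((5 + C)*(1/(2*C)))/4 = -2 + ((5 + C)/(2*C))/4 = -2 + (5 + C)/(8*C))
Q = -18 (Q = 6*(-3) = -18)
Y(r, D) = -18
Y(l, a(3))*(-67) = -18*(-67) = 1206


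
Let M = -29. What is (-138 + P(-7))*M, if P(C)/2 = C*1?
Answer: 4408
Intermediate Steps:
P(C) = 2*C (P(C) = 2*(C*1) = 2*C)
(-138 + P(-7))*M = (-138 + 2*(-7))*(-29) = (-138 - 14)*(-29) = -152*(-29) = 4408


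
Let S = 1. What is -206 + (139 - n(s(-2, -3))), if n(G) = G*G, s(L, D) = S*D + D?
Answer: -103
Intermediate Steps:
s(L, D) = 2*D (s(L, D) = 1*D + D = D + D = 2*D)
n(G) = G²
-206 + (139 - n(s(-2, -3))) = -206 + (139 - (2*(-3))²) = -206 + (139 - 1*(-6)²) = -206 + (139 - 1*36) = -206 + (139 - 36) = -206 + 103 = -103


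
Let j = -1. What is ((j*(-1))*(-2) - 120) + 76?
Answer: -46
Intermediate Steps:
((j*(-1))*(-2) - 120) + 76 = (-1*(-1)*(-2) - 120) + 76 = (1*(-2) - 120) + 76 = (-2 - 120) + 76 = -122 + 76 = -46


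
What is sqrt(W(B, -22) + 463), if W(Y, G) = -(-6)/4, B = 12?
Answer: sqrt(1858)/2 ≈ 21.552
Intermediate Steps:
W(Y, G) = 3/2 (W(Y, G) = -(-6)/4 = -3*(-1/2) = 3/2)
sqrt(W(B, -22) + 463) = sqrt(3/2 + 463) = sqrt(929/2) = sqrt(1858)/2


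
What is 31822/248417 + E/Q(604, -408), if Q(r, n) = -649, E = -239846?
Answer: 59602476260/161222633 ≈ 369.69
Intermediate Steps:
31822/248417 + E/Q(604, -408) = 31822/248417 - 239846/(-649) = 31822*(1/248417) - 239846*(-1/649) = 31822/248417 + 239846/649 = 59602476260/161222633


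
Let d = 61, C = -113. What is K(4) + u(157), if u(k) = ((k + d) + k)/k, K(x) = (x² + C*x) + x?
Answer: -67449/157 ≈ -429.61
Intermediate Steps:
K(x) = x² - 112*x (K(x) = (x² - 113*x) + x = x² - 112*x)
u(k) = (61 + 2*k)/k (u(k) = ((k + 61) + k)/k = ((61 + k) + k)/k = (61 + 2*k)/k)
K(4) + u(157) = 4*(-112 + 4) + (2 + 61/157) = 4*(-108) + (2 + 61*(1/157)) = -432 + (2 + 61/157) = -432 + 375/157 = -67449/157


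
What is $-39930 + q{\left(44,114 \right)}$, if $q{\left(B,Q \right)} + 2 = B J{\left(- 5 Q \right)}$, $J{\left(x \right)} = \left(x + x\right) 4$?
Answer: $-240572$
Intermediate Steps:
$J{\left(x \right)} = 8 x$ ($J{\left(x \right)} = 2 x 4 = 8 x$)
$q{\left(B,Q \right)} = -2 - 40 B Q$ ($q{\left(B,Q \right)} = -2 + B 8 \left(- 5 Q\right) = -2 + B \left(- 40 Q\right) = -2 - 40 B Q$)
$-39930 + q{\left(44,114 \right)} = -39930 - \left(2 + 1760 \cdot 114\right) = -39930 - 200642 = -240572$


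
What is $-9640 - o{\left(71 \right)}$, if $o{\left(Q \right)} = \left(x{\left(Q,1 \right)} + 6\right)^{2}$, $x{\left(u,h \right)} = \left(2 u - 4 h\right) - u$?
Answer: $-14969$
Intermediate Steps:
$x{\left(u,h \right)} = u - 4 h$ ($x{\left(u,h \right)} = \left(- 4 h + 2 u\right) - u = u - 4 h$)
$o{\left(Q \right)} = \left(2 + Q\right)^{2}$ ($o{\left(Q \right)} = \left(\left(Q - 4\right) + 6\right)^{2} = \left(\left(-4 + Q\right) + 6\right)^{2} = \left(2 + Q\right)^{2}$)
$-9640 - o{\left(71 \right)} = -9640 - \left(2 + 71\right)^{2} = -9640 - 73^{2} = -9640 - 5329 = -14969$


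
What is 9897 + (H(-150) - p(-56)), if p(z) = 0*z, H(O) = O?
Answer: 9747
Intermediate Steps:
p(z) = 0
9897 + (H(-150) - p(-56)) = 9897 + (-150 - 1*0) = 9897 + (-150 + 0) = 9897 - 150 = 9747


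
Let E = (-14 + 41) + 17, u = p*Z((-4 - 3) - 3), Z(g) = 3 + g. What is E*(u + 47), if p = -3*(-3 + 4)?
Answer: 2992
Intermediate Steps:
p = -3 (p = -3*1 = -3)
u = 21 (u = -3*(3 + ((-4 - 3) - 3)) = -3*(3 + (-7 - 3)) = -3*(3 - 10) = -3*(-7) = 21)
E = 44 (E = 27 + 17 = 44)
E*(u + 47) = 44*(21 + 47) = 44*68 = 2992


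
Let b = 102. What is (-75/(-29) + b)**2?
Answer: 9199089/841 ≈ 10938.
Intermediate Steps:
(-75/(-29) + b)**2 = (-75/(-29) + 102)**2 = (-75*(-1/29) + 102)**2 = (75/29 + 102)**2 = (3033/29)**2 = 9199089/841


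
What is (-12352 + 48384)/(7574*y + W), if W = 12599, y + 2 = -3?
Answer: -36032/25271 ≈ -1.4258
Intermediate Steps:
y = -5 (y = -2 - 3 = -5)
(-12352 + 48384)/(7574*y + W) = (-12352 + 48384)/(7574*(-5) + 12599) = 36032/(-37870 + 12599) = 36032/(-25271) = 36032*(-1/25271) = -36032/25271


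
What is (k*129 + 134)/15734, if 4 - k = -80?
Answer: 5485/7867 ≈ 0.69722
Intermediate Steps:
k = 84 (k = 4 - 1*(-80) = 4 + 80 = 84)
(k*129 + 134)/15734 = (84*129 + 134)/15734 = (10836 + 134)*(1/15734) = 10970*(1/15734) = 5485/7867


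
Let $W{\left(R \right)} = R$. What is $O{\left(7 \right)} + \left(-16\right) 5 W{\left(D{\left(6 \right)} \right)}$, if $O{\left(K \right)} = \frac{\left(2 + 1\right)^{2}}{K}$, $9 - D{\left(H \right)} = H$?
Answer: $- \frac{1671}{7} \approx -238.71$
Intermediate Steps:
$D{\left(H \right)} = 9 - H$
$O{\left(K \right)} = \frac{9}{K}$ ($O{\left(K \right)} = \frac{3^{2}}{K} = \frac{9}{K}$)
$O{\left(7 \right)} + \left(-16\right) 5 W{\left(D{\left(6 \right)} \right)} = \frac{9}{7} + \left(-16\right) 5 \left(9 - 6\right) = 9 \cdot \frac{1}{7} - 80 \left(9 - 6\right) = \frac{9}{7} - 240 = - \frac{1671}{7}$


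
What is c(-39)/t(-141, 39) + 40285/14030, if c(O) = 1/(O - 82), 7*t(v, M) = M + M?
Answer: 19005581/6620757 ≈ 2.8706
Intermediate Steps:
t(v, M) = 2*M/7 (t(v, M) = (M + M)/7 = (2*M)/7 = 2*M/7)
c(O) = 1/(-82 + O)
c(-39)/t(-141, 39) + 40285/14030 = 1/((-82 - 39)*(((2/7)*39))) + 40285/14030 = 1/((-121)*(78/7)) + 40285*(1/14030) = -1/121*7/78 + 8057/2806 = -7/9438 + 8057/2806 = 19005581/6620757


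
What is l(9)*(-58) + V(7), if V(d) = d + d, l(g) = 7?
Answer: -392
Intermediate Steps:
V(d) = 2*d
l(9)*(-58) + V(7) = 7*(-58) + 2*7 = -406 + 14 = -392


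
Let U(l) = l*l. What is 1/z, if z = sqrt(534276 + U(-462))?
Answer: sqrt(20770)/124620 ≈ 0.0011565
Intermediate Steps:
U(l) = l**2
z = 6*sqrt(20770) (z = sqrt(534276 + (-462)**2) = sqrt(534276 + 213444) = sqrt(747720) = 6*sqrt(20770) ≈ 864.71)
1/z = 1/(6*sqrt(20770)) = sqrt(20770)/124620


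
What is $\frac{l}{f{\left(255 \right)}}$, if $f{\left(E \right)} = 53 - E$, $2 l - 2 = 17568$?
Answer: $- \frac{8785}{202} \approx -43.49$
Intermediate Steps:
$l = 8785$ ($l = 1 + \frac{1}{2} \cdot 17568 = 1 + 8784 = 8785$)
$\frac{l}{f{\left(255 \right)}} = \frac{8785}{53 - 255} = \frac{8785}{-202} = 8785 \left(- \frac{1}{202}\right) = - \frac{8785}{202}$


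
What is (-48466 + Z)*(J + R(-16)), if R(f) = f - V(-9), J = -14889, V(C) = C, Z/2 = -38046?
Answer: 1855415968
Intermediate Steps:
Z = -76092 (Z = 2*(-38046) = -76092)
R(f) = 9 + f (R(f) = f - 1*(-9) = f + 9 = 9 + f)
(-48466 + Z)*(J + R(-16)) = (-48466 - 76092)*(-14889 + (9 - 16)) = -124558*(-14889 - 7) = -124558*(-14896) = 1855415968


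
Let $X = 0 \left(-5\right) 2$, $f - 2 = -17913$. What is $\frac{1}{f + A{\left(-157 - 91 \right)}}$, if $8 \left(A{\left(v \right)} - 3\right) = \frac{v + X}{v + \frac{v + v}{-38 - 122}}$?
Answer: $- \frac{79}{1414722} \approx -5.5841 \cdot 10^{-5}$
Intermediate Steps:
$f = -17911$ ($f = 2 - 17913 = -17911$)
$X = 0$ ($X = 0 \cdot 2 = 0$)
$A{\left(v \right)} = \frac{247}{79}$ ($A{\left(v \right)} = 3 + \frac{\left(v + 0\right) \frac{1}{v + \frac{v + v}{-38 - 122}}}{8} = 3 + \frac{v \frac{1}{v + \frac{2 v}{-160}}}{8} = 3 + \frac{v \frac{1}{v + 2 v \left(- \frac{1}{160}\right)}}{8} = 3 + \frac{v \frac{1}{v - \frac{v}{80}}}{8} = 3 + \frac{v \frac{1}{\frac{79}{80} v}}{8} = 3 + \frac{v \frac{80}{79 v}}{8} = 3 + \frac{1}{8} \cdot \frac{80}{79} = 3 + \frac{10}{79} = \frac{247}{79}$)
$\frac{1}{f + A{\left(-157 - 91 \right)}} = \frac{1}{-17911 + \frac{247}{79}} = \frac{1}{- \frac{1414722}{79}} = - \frac{79}{1414722}$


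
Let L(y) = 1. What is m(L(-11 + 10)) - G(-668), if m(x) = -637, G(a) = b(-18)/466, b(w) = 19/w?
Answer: -5343137/8388 ≈ -637.00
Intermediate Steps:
G(a) = -19/8388 (G(a) = (19/(-18))/466 = (19*(-1/18))*(1/466) = -19/18*1/466 = -19/8388)
m(L(-11 + 10)) - G(-668) = -637 - 1*(-19/8388) = -637 + 19/8388 = -5343137/8388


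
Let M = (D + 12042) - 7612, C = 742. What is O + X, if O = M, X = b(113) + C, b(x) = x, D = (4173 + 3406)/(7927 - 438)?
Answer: 39586944/7489 ≈ 5286.0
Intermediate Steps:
D = 7579/7489 ≈ 1.0120
M = 33183849/7489 (M = (7579/7489 + 12042) - 7612 = 90190117/7489 - 7612 = 33183849/7489 ≈ 4431.0)
X = 855 (X = 113 + 742 = 855)
O = 33183849/7489 ≈ 4431.0
O + X = 33183849/7489 + 855 = 39586944/7489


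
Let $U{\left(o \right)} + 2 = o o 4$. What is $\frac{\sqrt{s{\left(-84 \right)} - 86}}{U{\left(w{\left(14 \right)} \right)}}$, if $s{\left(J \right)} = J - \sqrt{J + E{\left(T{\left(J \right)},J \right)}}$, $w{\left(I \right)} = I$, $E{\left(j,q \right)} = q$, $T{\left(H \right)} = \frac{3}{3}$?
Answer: $\frac{\sqrt{-170 - 2 i \sqrt{42}}}{782} \approx 0.00063515 - 0.016685 i$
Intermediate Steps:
$T{\left(H \right)} = 1$ ($T{\left(H \right)} = 3 \cdot \frac{1}{3} = 1$)
$s{\left(J \right)} = J - \sqrt{2} \sqrt{J}$ ($s{\left(J \right)} = J - \sqrt{J + J} = J - \sqrt{2 J} = J - \sqrt{2} \sqrt{J}$)
$U{\left(o \right)} = -2 + 4 o^{2}$ ($U{\left(o \right)} = -2 + o o 4 = -2 + o^{2} \cdot 4 = -2 + 4 o^{2}$)
$\frac{\sqrt{s{\left(-84 \right)} - 86}}{U{\left(w{\left(14 \right)} \right)}} = \frac{\sqrt{\left(-84 - \sqrt{2} \sqrt{-84}\right) - 86}}{-2 + 4 \cdot 14^{2}} = \frac{\sqrt{\left(-84 - \sqrt{2} \cdot 2 i \sqrt{21}\right) - 86}}{-2 + 4 \cdot 196} = \frac{\sqrt{\left(-84 - 2 i \sqrt{42}\right) - 86}}{-2 + 784} = \frac{\sqrt{-170 - 2 i \sqrt{42}}}{782}$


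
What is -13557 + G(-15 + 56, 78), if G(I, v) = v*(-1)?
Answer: -13635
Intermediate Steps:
G(I, v) = -v
-13557 + G(-15 + 56, 78) = -13557 - 1*78 = -13557 - 78 = -13635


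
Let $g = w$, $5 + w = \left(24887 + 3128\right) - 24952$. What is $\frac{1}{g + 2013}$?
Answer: $\frac{1}{5071} \approx 0.0001972$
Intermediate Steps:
$w = 3058$ ($w = -5 + \left(\left(24887 + 3128\right) - 24952\right) = -5 + \left(28015 - 24952\right) = -5 + 3063 = 3058$)
$g = 3058$
$\frac{1}{g + 2013} = \frac{1}{3058 + 2013} = \frac{1}{5071}$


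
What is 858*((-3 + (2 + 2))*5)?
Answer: 4290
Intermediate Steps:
858*((-3 + (2 + 2))*5) = 858*((-3 + 4)*5) = 858*(1*5) = 858*5 = 4290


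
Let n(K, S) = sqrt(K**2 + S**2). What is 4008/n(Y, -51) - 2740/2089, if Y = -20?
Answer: -2740/2089 + 4008*sqrt(3001)/3001 ≈ 71.852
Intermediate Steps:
4008/n(Y, -51) - 2740/2089 = 4008/(sqrt((-20)**2 + (-51)**2)) - 2740/2089 = 4008/(sqrt(400 + 2601)) - 2740*1/2089 = 4008/(sqrt(3001)) - 2740/2089 = 4008*(sqrt(3001)/3001) - 2740/2089 = 4008*sqrt(3001)/3001 - 2740/2089 = -2740/2089 + 4008*sqrt(3001)/3001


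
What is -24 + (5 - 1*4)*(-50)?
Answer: -74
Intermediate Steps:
-24 + (5 - 1*4)*(-50) = -24 + (5 - 4)*(-50) = -24 + 1*(-50) = -24 - 50 = -74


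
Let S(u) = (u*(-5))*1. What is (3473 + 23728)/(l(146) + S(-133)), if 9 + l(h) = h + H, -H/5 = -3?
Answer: 27201/817 ≈ 33.294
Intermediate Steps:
H = 15 (H = -5*(-3) = 15)
l(h) = 6 + h (l(h) = -9 + (h + 15) = -9 + (15 + h) = 6 + h)
S(u) = -5*u (S(u) = -5*u*1 = -5*u)
(3473 + 23728)/(l(146) + S(-133)) = (3473 + 23728)/((6 + 146) - 5*(-133)) = 27201/(152 + 665) = 27201/817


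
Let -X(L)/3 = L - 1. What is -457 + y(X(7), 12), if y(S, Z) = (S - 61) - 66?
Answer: -602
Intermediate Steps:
X(L) = 3 - 3*L (X(L) = -3*(L - 1) = -3*(-1 + L) = 3 - 3*L)
y(S, Z) = -127 + S (y(S, Z) = (-61 + S) - 66 = -127 + S)
-457 + y(X(7), 12) = -457 + (-127 + (3 - 3*7)) = -457 + (-127 + (3 - 21)) = -457 + (-127 - 18) = -457 - 145 = -602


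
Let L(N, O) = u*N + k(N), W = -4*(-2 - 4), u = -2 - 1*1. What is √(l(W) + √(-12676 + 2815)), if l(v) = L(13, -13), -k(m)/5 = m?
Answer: √(-104 + I*√9861) ≈ 4.4607 + 11.131*I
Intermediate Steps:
u = -3 (u = -2 - 1 = -3)
k(m) = -5*m
W = 24 (W = -4*(-6) = 24)
L(N, O) = -8*N (L(N, O) = -3*N - 5*N = -8*N)
l(v) = -104 (l(v) = -8*13 = -104)
√(l(W) + √(-12676 + 2815)) = √(-104 + √(-12676 + 2815)) = √(-104 + √(-9861)) = √(-104 + I*√9861)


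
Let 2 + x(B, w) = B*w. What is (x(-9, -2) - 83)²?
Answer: 4489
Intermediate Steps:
x(B, w) = -2 + B*w
(x(-9, -2) - 83)² = ((-2 - 9*(-2)) - 83)² = ((-2 + 18) - 83)² = (16 - 83)² = (-67)² = 4489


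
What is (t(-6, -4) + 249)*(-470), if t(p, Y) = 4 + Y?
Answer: -117030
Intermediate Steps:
(t(-6, -4) + 249)*(-470) = ((4 - 4) + 249)*(-470) = (0 + 249)*(-470) = 249*(-470) = -117030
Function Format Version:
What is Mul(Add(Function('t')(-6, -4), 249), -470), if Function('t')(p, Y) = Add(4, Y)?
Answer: -117030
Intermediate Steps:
Mul(Add(Function('t')(-6, -4), 249), -470) = Mul(Add(Add(4, -4), 249), -470) = Mul(Add(0, 249), -470) = Mul(249, -470) = -117030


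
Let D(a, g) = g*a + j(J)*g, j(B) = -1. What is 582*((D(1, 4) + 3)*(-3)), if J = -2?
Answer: -5238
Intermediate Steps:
D(a, g) = -g + a*g (D(a, g) = g*a - g = a*g - g = -g + a*g)
582*((D(1, 4) + 3)*(-3)) = 582*((4*(-1 + 1) + 3)*(-3)) = 582*((4*0 + 3)*(-3)) = 582*((0 + 3)*(-3)) = 582*(3*(-3)) = 582*(-9) = -5238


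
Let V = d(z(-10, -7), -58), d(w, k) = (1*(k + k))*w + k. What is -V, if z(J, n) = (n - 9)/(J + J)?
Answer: 754/5 ≈ 150.80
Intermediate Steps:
z(J, n) = (-9 + n)/(2*J) (z(J, n) = (-9 + n)/((2*J)) = (-9 + n)*(1/(2*J)) = (-9 + n)/(2*J))
d(w, k) = k + 2*k*w (d(w, k) = (1*(2*k))*w + k = (2*k)*w + k = 2*k*w + k = k + 2*k*w)
V = -754/5 (V = -58*(1 + 2*((½)*(-9 - 7)/(-10))) = -58*(1 + 2*((½)*(-⅒)*(-16))) = -58*(1 + 2*(⅘)) = -58*(1 + 8/5) = -58*13/5 = -754/5 ≈ -150.80)
-V = -1*(-754/5) = 754/5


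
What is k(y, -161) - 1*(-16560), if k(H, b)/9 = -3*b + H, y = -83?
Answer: 20160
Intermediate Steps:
k(H, b) = -27*b + 9*H (k(H, b) = 9*(-3*b + H) = 9*(H - 3*b) = -27*b + 9*H)
k(y, -161) - 1*(-16560) = (-27*(-161) + 9*(-83)) - 1*(-16560) = (4347 - 747) + 16560 = 3600 + 16560 = 20160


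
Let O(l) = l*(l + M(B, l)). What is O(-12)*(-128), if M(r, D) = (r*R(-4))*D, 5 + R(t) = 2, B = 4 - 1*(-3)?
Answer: 368640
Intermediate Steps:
B = 7 (B = 4 + 3 = 7)
R(t) = -3 (R(t) = -5 + 2 = -3)
M(r, D) = -3*D*r (M(r, D) = (r*(-3))*D = (-3*r)*D = -3*D*r)
O(l) = -20*l² (O(l) = l*(l - 3*l*7) = l*(l - 21*l) = l*(-20*l) = -20*l²)
O(-12)*(-128) = -20*(-12)²*(-128) = -20*144*(-128) = -2880*(-128) = 368640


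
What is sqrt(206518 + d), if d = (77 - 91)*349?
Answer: 4*sqrt(12602) ≈ 449.03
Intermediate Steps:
d = -4886 (d = -14*349 = -4886)
sqrt(206518 + d) = sqrt(206518 - 4886) = sqrt(201632) = 4*sqrt(12602)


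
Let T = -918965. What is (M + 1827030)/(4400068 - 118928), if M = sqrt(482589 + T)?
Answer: 182703/428114 + I*sqrt(109094)/2140570 ≈ 0.42676 + 0.0001543*I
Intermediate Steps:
M = 2*I*sqrt(109094) (M = sqrt(482589 - 918965) = sqrt(-436376) = 2*I*sqrt(109094) ≈ 660.59*I)
(M + 1827030)/(4400068 - 118928) = (2*I*sqrt(109094) + 1827030)/(4400068 - 118928) = (1827030 + 2*I*sqrt(109094))/4281140 = (1827030 + 2*I*sqrt(109094))*(1/4281140) = 182703/428114 + I*sqrt(109094)/2140570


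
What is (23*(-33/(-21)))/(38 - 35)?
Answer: 253/21 ≈ 12.048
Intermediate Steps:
(23*(-33/(-21)))/(38 - 35) = (23*(-33*(-1/21)))/3 = (23*(11/7))*(⅓) = (253/7)*(⅓) = 253/21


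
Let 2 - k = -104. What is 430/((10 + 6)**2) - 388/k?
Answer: -13437/6784 ≈ -1.9807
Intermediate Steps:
k = 106 (k = 2 - 1*(-104) = 2 + 104 = 106)
430/((10 + 6)**2) - 388/k = 430/((10 + 6)**2) - 388/106 = 430/(16**2) - 388*1/106 = 430/256 - 194/53 = 430*(1/256) - 194/53 = 215/128 - 194/53 = -13437/6784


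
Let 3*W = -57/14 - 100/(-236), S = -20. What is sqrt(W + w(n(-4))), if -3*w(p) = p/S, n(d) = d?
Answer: I*sqrt(21876610)/4130 ≈ 1.1325*I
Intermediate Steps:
w(p) = p/60 (w(p) = -p/(3*(-20)) = -p*(-1)/(3*20) = -(-1)*p/60 = p/60)
W = -3013/2478 (W = (-57/14 - 100/(-236))/3 = (-57*1/14 - 100*(-1/236))/3 = (-57/14 + 25/59)/3 = (1/3)*(-3013/826) = -3013/2478 ≈ -1.2159)
sqrt(W + w(n(-4))) = sqrt(-3013/2478 + (1/60)*(-4)) = sqrt(-3013/2478 - 1/15) = sqrt(-5297/4130) = I*sqrt(21876610)/4130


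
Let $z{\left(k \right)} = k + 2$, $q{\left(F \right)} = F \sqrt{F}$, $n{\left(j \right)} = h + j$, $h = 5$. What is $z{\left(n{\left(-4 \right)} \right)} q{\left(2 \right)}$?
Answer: $6 \sqrt{2} \approx 8.4853$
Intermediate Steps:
$n{\left(j \right)} = 5 + j$
$q{\left(F \right)} = F^{\frac{3}{2}}$
$z{\left(k \right)} = 2 + k$
$z{\left(n{\left(-4 \right)} \right)} q{\left(2 \right)} = \left(2 + \left(5 - 4\right)\right) 2^{\frac{3}{2}} = \left(2 + 1\right) 2 \sqrt{2} = 3 \cdot 2 \sqrt{2} = 6 \sqrt{2}$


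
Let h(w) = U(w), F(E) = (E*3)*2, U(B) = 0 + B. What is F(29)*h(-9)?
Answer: -1566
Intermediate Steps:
U(B) = B
F(E) = 6*E (F(E) = (3*E)*2 = 6*E)
h(w) = w
F(29)*h(-9) = (6*29)*(-9) = 174*(-9) = -1566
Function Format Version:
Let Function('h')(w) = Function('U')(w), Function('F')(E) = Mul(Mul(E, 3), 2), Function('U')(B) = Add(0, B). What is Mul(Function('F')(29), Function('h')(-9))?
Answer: -1566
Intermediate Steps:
Function('U')(B) = B
Function('F')(E) = Mul(6, E) (Function('F')(E) = Mul(Mul(3, E), 2) = Mul(6, E))
Function('h')(w) = w
Mul(Function('F')(29), Function('h')(-9)) = Mul(Mul(6, 29), -9) = Mul(174, -9) = -1566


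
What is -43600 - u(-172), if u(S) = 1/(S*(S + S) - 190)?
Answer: -2571440801/58978 ≈ -43600.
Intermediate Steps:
u(S) = 1/(-190 + 2*S**2) (u(S) = 1/(S*(2*S) - 190) = 1/(2*S**2 - 190) = 1/(-190 + 2*S**2))
-43600 - u(-172) = -43600 - 1/(2*(-95 + (-172)**2)) = -43600 - 1/(2*(-95 + 29584)) = -43600 - 1/(2*29489) = -43600 - 1*1/58978 = -43600 - 1/58978 = -2571440801/58978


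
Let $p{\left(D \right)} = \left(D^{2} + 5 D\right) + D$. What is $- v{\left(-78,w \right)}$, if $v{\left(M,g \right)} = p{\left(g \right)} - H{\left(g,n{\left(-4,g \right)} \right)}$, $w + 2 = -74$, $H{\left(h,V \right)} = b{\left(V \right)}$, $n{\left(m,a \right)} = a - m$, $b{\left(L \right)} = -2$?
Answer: $-5322$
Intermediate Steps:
$H{\left(h,V \right)} = -2$
$p{\left(D \right)} = D^{2} + 6 D$
$w = -76$ ($w = -2 - 74 = -76$)
$v{\left(M,g \right)} = 2 + g \left(6 + g\right)$ ($v{\left(M,g \right)} = g \left(6 + g\right) - -2 = g \left(6 + g\right) + 2 = 2 + g \left(6 + g\right)$)
$- v{\left(-78,w \right)} = - (2 - 76 \left(6 - 76\right)) = - (2 - -5320) = - (2 + 5320) = \left(-1\right) 5322 = -5322$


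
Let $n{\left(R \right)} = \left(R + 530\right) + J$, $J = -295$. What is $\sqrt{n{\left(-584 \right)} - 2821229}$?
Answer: $i \sqrt{2821578} \approx 1679.8 i$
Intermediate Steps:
$n{\left(R \right)} = 235 + R$ ($n{\left(R \right)} = \left(R + 530\right) - 295 = \left(530 + R\right) - 295 = 235 + R$)
$\sqrt{n{\left(-584 \right)} - 2821229} = \sqrt{\left(235 - 584\right) - 2821229} = \sqrt{-349 - 2821229} = \sqrt{-2821578} = i \sqrt{2821578}$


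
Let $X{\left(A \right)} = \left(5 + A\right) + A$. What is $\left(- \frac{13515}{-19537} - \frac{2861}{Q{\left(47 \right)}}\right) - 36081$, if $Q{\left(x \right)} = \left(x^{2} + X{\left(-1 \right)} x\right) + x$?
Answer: $- \frac{1689703549211}{46830189} \approx -36082.0$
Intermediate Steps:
$X{\left(A \right)} = 5 + 2 A$
$Q{\left(x \right)} = x^{2} + 4 x$ ($Q{\left(x \right)} = \left(x^{2} + \left(5 + 2 \left(-1\right)\right) x\right) + x = \left(x^{2} + \left(5 - 2\right) x\right) + x = \left(x^{2} + 3 x\right) + x = x^{2} + 4 x$)
$\left(- \frac{13515}{-19537} - \frac{2861}{Q{\left(47 \right)}}\right) - 36081 = \left(- \frac{13515}{-19537} - \frac{2861}{47 \left(4 + 47\right)}\right) - 36081 = \left(\left(-13515\right) \left(- \frac{1}{19537}\right) - \frac{2861}{47 \cdot 51}\right) - 36081 = \left(\frac{13515}{19537} - \frac{2861}{2397}\right) - 36081 = - \frac{23499902}{46830189} - 36081 = - \frac{1689703549211}{46830189}$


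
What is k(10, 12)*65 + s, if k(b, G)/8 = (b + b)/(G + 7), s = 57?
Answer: 11483/19 ≈ 604.37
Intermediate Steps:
k(b, G) = 16*b/(7 + G) (k(b, G) = 8*((b + b)/(G + 7)) = 8*((2*b)/(7 + G)) = 8*(2*b/(7 + G)) = 16*b/(7 + G))
k(10, 12)*65 + s = (16*10/(7 + 12))*65 + 57 = (16*10/19)*65 + 57 = (16*10*(1/19))*65 + 57 = (160/19)*65 + 57 = 10400/19 + 57 = 11483/19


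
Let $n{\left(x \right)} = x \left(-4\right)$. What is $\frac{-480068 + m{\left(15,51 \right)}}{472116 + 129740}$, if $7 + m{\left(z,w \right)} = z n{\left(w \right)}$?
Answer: $- \frac{483135}{601856} \approx -0.80274$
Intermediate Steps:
$n{\left(x \right)} = - 4 x$
$m{\left(z,w \right)} = -7 - 4 w z$ ($m{\left(z,w \right)} = -7 + z \left(- 4 w\right) = -7 - 4 w z$)
$\frac{-480068 + m{\left(15,51 \right)}}{472116 + 129740} = \frac{-480068 - \left(7 + 204 \cdot 15\right)}{472116 + 129740} = \frac{-480068 - 3067}{601856} = \left(-480068 - 3067\right) \frac{1}{601856} = \left(-483135\right) \frac{1}{601856} = - \frac{483135}{601856}$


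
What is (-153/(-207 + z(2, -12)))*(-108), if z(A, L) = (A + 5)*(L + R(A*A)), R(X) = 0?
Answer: -5508/97 ≈ -56.784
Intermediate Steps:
z(A, L) = L*(5 + A) (z(A, L) = (A + 5)*(L + 0) = (5 + A)*L = L*(5 + A))
(-153/(-207 + z(2, -12)))*(-108) = (-153/(-207 - 12*(5 + 2)))*(-108) = (-153/(-207 - 12*7))*(-108) = (-153/(-207 - 84))*(-108) = (-153/(-291))*(-108) = -1/291*(-153)*(-108) = (51/97)*(-108) = -5508/97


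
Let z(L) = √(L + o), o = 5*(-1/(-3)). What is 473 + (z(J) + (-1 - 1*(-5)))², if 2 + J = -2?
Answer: 1460/3 + 8*I*√21/3 ≈ 486.67 + 12.22*I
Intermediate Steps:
J = -4 (J = -2 - 2 = -4)
o = 5/3 (o = 5*(-1*(-⅓)) = 5*(⅓) = 5/3 ≈ 1.6667)
z(L) = √(5/3 + L) (z(L) = √(L + 5/3) = √(5/3 + L))
473 + (z(J) + (-1 - 1*(-5)))² = 473 + (√(15 + 9*(-4))/3 + (-1 - 1*(-5)))² = 473 + (√(15 - 36)/3 + (-1 + 5))² = 473 + (√(-21)/3 + 4)² = 473 + ((I*√21)/3 + 4)² = 473 + (I*√21/3 + 4)² = 473 + (4 + I*√21/3)²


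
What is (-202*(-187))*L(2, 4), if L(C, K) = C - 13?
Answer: -415514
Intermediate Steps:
L(C, K) = -13 + C
(-202*(-187))*L(2, 4) = (-202*(-187))*(-13 + 2) = 37774*(-11) = -415514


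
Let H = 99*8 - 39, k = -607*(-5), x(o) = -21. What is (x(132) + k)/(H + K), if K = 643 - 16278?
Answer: -1507/7441 ≈ -0.20253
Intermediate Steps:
k = 3035
H = 753 (H = 792 - 39 = 753)
K = -15635
(x(132) + k)/(H + K) = (-21 + 3035)/(753 - 15635) = 3014/(-14882) = 3014*(-1/14882) = -1507/7441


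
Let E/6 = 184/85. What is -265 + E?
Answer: -21421/85 ≈ -252.01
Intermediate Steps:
E = 1104/85 (E = 6*(184/85) = 1104/85 ≈ 12.988)
-265 + E = -265 + 1104/85 = -21421/85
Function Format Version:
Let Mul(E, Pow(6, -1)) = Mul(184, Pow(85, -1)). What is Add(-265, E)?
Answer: Rational(-21421, 85) ≈ -252.01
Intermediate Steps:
E = Rational(1104, 85) (E = Mul(6, Mul(184, Pow(85, -1))) = Mul(6, Mul(184, Rational(1, 85))) = Mul(6, Rational(184, 85)) = Rational(1104, 85) ≈ 12.988)
Add(-265, E) = Add(-265, Rational(1104, 85)) = Rational(-21421, 85)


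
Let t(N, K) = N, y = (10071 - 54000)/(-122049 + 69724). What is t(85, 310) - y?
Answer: 4403696/52325 ≈ 84.160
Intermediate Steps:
y = 43929/52325 (y = -43929/(-52325) = -43929*(-1/52325) = 43929/52325 ≈ 0.83954)
t(85, 310) - y = 85 - 1*43929/52325 = 85 - 43929/52325 = 4403696/52325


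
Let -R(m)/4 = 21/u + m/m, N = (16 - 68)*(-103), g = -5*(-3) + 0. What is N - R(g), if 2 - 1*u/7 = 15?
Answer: 69668/13 ≈ 5359.1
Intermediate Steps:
u = -91 (u = 14 - 7*15 = 14 - 105 = -91)
g = 15 (g = 15 + 0 = 15)
N = 5356 (N = -52*(-103) = 5356)
R(m) = -40/13 (R(m) = -4*(21/(-91) + m/m) = -4*(21*(-1/91) + 1) = -4*(-3/13 + 1) = -4*10/13 = -40/13)
N - R(g) = 5356 - 1*(-40/13) = 5356 + 40/13 = 69668/13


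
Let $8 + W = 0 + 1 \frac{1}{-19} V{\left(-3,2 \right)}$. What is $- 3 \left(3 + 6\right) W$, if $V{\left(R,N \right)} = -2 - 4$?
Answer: $\frac{3942}{19} \approx 207.47$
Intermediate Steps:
$V{\left(R,N \right)} = -6$
$W = - \frac{146}{19}$ ($W = -8 + \left(0 + 1 \frac{1}{-19} \left(-6\right)\right) = -8 + \left(0 + 1 \left(- \frac{1}{19}\right) \left(-6\right)\right) = -8 + \left(0 - - \frac{6}{19}\right) = -8 + \left(0 + \frac{6}{19}\right) = -8 + \frac{6}{19} = - \frac{146}{19} \approx -7.6842$)
$- 3 \left(3 + 6\right) W = - 3 \left(3 + 6\right) \left(- \frac{146}{19}\right) = \left(-3\right) 9 \left(- \frac{146}{19}\right) = \left(-27\right) \left(- \frac{146}{19}\right) = \frac{3942}{19}$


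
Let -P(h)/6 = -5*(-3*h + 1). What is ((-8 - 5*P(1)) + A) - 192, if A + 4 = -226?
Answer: -130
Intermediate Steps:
P(h) = 30 - 90*h (P(h) = -(-30)*(-3*h + 1) = -(-30)*(1 - 3*h) = -6*(-5 + 15*h) = 30 - 90*h)
A = -230 (A = -4 - 226 = -230)
((-8 - 5*P(1)) + A) - 192 = ((-8 - 5*(30 - 90*1)) - 230) - 192 = ((-8 - 5*(30 - 90)) - 230) - 192 = ((-8 - 5*(-60)) - 230) - 192 = ((-8 + 300) - 230) - 192 = (292 - 230) - 192 = 62 - 192 = -130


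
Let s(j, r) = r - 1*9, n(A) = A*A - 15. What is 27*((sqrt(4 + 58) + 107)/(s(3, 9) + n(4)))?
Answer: 2889 + 27*sqrt(62) ≈ 3101.6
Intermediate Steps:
n(A) = -15 + A**2 (n(A) = A**2 - 15 = -15 + A**2)
s(j, r) = -9 + r (s(j, r) = r - 9 = -9 + r)
27*((sqrt(4 + 58) + 107)/(s(3, 9) + n(4))) = 27*((sqrt(4 + 58) + 107)/((-9 + 9) + (-15 + 4**2))) = 27*((sqrt(62) + 107)/(0 + (-15 + 16))) = 27*((107 + sqrt(62))/(0 + 1)) = 27*((107 + sqrt(62))/1) = 27*((107 + sqrt(62))*1) = 27*(107 + sqrt(62)) = 2889 + 27*sqrt(62)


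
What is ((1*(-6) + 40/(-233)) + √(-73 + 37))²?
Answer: 113440/54289 - 17256*I/233 ≈ 2.0896 - 74.06*I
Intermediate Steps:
((1*(-6) + 40/(-233)) + √(-73 + 37))² = ((-6 + 40*(-1/233)) + √(-36))² = ((-6 - 40/233) + 6*I)² = (-1438/233 + 6*I)²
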